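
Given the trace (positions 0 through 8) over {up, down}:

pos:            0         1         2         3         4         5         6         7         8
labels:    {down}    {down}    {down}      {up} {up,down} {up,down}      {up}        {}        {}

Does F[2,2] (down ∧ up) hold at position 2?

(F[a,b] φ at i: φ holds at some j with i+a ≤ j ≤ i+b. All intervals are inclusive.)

Check (down ∧ up) at each j in [4,4]:
  j=4: true
Found at j=4 → formula holds.

Yes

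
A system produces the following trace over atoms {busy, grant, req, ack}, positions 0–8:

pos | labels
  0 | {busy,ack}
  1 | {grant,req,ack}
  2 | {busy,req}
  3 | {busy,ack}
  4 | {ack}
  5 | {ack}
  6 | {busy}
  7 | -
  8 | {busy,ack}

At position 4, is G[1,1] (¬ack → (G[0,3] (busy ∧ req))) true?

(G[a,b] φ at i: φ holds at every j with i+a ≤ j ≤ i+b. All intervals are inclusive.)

Yes

Check (¬ack → (G[0,3] (busy ∧ req))) at every j in [5,5]:
  j=5: antecedent false → ✓
All positions satisfy it → formula holds.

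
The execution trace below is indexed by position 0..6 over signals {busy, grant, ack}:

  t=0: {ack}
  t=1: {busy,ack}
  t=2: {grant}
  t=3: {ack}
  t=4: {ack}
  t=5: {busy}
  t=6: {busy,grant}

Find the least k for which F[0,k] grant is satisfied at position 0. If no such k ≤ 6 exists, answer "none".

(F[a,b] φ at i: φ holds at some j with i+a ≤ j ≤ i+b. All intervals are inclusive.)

Scan j = 0,1,… for grant:
  j=0: fails
  j=1: fails
  j=2: holds
First hit at j=2, so smallest k = 2-0 = 2.

2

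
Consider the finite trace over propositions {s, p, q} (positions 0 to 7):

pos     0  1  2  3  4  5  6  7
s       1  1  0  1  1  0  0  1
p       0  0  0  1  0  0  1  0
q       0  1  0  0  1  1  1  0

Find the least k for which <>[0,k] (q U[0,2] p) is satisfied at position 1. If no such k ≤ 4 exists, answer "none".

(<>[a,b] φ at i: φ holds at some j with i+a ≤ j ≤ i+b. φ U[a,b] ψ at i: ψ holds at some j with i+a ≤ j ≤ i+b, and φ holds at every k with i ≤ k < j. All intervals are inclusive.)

2

Scan j = 1,2,… for (q U[0,2] p):
  j=1: fails
  j=2: fails
  j=3: holds
First hit at j=3, so smallest k = 3-1 = 2.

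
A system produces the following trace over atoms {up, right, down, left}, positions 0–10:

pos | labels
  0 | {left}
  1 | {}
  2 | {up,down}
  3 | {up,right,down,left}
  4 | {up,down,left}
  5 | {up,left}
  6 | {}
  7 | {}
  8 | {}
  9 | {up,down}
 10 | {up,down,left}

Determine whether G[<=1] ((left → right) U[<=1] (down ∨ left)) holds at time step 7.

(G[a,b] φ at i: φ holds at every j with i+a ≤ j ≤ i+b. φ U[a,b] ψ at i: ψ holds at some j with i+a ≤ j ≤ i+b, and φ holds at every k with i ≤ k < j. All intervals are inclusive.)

Does not hold

Check ((left → right) U[<=1] (down ∨ left)) at every j in [7,8]:
  j=7: fails
  j=8: holds
Fails at j=7 → formula fails.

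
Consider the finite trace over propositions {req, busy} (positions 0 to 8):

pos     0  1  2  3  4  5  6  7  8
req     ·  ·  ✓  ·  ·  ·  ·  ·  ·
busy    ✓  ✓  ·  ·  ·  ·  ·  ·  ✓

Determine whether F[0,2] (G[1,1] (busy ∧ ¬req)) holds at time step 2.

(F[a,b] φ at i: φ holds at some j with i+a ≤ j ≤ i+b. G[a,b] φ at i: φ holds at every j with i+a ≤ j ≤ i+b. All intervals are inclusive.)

False

Check G[1,1] (busy ∧ ¬req) at each j in [2,4]:
  j=2: fails at 3
  j=3: fails at 4
  j=4: fails at 5
No position in the window satisfies it → formula fails.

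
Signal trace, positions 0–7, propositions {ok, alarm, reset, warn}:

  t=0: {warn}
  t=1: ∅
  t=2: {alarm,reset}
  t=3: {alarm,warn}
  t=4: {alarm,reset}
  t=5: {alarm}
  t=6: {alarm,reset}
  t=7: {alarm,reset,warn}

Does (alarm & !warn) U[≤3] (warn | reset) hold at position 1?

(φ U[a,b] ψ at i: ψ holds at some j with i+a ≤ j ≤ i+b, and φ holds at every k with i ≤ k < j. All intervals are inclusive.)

No

Need some j in [1,4] with (warn | reset), and (alarm & !warn) at every k in [1,j-1].
  j=1: (warn | reset) false.
  j=2: (warn | reset) holds, but (alarm & !warn) fails at k=1 → not this j.
  j=3: (warn | reset) holds, but (alarm & !warn) fails at k=1 → not this j.
  j=4: (warn | reset) holds, but (alarm & !warn) fails at k=1 → not this j.
No j in the window works → until fails.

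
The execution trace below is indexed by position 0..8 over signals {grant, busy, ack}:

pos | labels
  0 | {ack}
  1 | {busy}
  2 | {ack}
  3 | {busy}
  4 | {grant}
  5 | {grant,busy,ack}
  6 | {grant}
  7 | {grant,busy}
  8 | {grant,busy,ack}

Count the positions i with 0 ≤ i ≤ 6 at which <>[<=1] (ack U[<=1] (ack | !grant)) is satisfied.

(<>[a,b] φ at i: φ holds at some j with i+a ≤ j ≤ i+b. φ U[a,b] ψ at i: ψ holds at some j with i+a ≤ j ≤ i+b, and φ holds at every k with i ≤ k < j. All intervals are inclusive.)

6

Evaluate at each i in [0,6]:
  i=0: ✓ (witness j=0)
  i=1: ✓ (witness j=1)
  i=2: ✓ (witness j=2)
  i=3: ✓ (witness j=3)
  i=4: ✓ (witness j=5)
  i=5: ✓ (witness j=5)
  i=6: ✗ (none in [6,7])
Positions where it holds: {0, 1, 2, 3, 4, 5} → 6.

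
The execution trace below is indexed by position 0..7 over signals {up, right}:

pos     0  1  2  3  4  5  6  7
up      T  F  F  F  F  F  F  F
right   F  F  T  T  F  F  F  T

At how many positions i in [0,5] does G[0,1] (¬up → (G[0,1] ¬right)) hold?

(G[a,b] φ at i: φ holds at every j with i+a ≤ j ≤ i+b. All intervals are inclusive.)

Evaluate at each i in [0,5]:
  i=0: ✗ (fails at j=1)
  i=1: ✗ (fails at j=1)
  i=2: ✗ (fails at j=2)
  i=3: ✗ (fails at j=3)
  i=4: ✓ (all of [4,5])
  i=5: ✗ (fails at j=6)
Positions where it holds: {4} → 1.

1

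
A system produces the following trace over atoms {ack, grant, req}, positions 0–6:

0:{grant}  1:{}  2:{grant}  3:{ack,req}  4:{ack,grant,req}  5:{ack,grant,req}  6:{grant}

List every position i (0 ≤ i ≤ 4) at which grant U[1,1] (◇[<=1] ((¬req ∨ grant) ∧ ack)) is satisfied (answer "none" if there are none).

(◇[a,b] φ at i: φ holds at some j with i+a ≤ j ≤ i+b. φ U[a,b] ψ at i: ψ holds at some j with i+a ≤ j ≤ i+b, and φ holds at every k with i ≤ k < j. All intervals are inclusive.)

2, 4

Evaluate at each i in [0,4]:
  i=0: ✗ (no rhs in [1,1])
  i=1: ✗ (no rhs in [2,2])
  i=2: ✓ (rhs at j=3; lhs holds on [2,2])
  i=3: ✗ (lhs fails at k=3 before rhs at j=4)
  i=4: ✓ (rhs at j=5; lhs holds on [4,4])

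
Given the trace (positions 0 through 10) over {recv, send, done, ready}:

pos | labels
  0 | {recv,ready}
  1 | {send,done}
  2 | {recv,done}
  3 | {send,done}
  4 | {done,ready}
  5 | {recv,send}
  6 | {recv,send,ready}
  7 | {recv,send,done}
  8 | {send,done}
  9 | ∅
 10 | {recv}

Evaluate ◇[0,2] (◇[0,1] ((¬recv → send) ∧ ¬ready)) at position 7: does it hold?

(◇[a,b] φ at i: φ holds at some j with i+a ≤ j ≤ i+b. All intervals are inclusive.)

Check ◇[0,1] ((¬recv → send) ∧ ¬ready) at each j in [7,9]:
  j=7: holds (witness at 7)
  j=8: holds (witness at 8)
  j=9: holds (witness at 10)
Found at j=7 → formula holds.

True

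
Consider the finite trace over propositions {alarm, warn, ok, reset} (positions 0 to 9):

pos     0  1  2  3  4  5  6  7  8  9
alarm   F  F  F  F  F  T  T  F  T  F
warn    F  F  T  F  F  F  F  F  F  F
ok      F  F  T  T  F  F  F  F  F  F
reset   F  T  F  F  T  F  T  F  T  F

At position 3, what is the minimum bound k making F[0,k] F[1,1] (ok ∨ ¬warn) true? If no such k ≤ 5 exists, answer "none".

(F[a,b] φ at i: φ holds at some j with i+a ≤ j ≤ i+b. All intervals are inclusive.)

0

Scan j = 3,4,… for F[1,1] (ok ∨ ¬warn):
  j=3: holds
First hit at j=3, so smallest k = 3-3 = 0.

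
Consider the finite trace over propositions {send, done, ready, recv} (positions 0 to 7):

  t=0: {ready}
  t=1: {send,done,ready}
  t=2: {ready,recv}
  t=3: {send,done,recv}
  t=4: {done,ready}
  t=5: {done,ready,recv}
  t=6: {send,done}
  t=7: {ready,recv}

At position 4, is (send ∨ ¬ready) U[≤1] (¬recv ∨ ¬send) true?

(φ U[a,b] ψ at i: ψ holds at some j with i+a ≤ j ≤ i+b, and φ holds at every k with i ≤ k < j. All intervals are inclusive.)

True

Need some j in [4,5] with (¬recv ∨ ¬send), and (send ∨ ¬ready) at every k in [4,j-1].
  j=4: (¬recv ∨ ¬send) holds; no prefix to check → satisfied.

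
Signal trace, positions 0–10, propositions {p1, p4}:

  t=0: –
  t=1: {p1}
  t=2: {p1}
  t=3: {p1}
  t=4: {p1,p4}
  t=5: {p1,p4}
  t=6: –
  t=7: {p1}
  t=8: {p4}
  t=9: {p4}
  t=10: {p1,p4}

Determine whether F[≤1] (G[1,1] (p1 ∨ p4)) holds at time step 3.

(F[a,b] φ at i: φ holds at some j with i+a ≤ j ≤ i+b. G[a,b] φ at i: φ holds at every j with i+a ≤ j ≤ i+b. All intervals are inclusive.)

Check G[1,1] (p1 ∨ p4) at each j in [3,4]:
  j=3: holds on [4,4]
  j=4: holds on [5,5]
Found at j=3 → formula holds.

Holds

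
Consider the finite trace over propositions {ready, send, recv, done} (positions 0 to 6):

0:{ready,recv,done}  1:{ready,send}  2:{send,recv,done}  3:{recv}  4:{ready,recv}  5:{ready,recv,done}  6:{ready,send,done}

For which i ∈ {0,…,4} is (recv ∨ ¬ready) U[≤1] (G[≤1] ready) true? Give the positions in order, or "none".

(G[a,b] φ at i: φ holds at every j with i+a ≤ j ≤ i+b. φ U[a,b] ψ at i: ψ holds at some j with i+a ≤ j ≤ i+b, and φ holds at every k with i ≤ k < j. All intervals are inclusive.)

0, 3, 4

Evaluate at each i in [0,4]:
  i=0: ✓ (rhs at j=0)
  i=1: ✗ (no rhs in [1,2])
  i=2: ✗ (no rhs in [2,3])
  i=3: ✓ (rhs at j=4; lhs holds on [3,3])
  i=4: ✓ (rhs at j=4)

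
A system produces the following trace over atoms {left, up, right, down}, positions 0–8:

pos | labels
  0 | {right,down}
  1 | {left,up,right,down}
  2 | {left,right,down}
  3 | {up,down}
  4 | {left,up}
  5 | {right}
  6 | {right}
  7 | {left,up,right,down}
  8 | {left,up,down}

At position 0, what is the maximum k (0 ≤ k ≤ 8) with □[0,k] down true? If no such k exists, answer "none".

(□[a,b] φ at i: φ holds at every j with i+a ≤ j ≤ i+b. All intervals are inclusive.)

down must hold from j=0 onward; find where it first fails.
  j=0: holds
  j=1: holds
  j=2: holds
  j=3: holds
  j=4: fails
Holds on [0,3], so largest k = 3.

3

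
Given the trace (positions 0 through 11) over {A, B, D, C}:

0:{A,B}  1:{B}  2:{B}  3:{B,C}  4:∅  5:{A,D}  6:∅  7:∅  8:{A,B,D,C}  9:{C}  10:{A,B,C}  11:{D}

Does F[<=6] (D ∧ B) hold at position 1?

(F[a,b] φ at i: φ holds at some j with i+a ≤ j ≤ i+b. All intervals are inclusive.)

False

Check (D ∧ B) at each j in [1,7]:
  j=1: false
  j=2: false
  j=3: false
  j=4: false
  j=5: false
  j=6: false
  j=7: false
No position in the window satisfies it → formula fails.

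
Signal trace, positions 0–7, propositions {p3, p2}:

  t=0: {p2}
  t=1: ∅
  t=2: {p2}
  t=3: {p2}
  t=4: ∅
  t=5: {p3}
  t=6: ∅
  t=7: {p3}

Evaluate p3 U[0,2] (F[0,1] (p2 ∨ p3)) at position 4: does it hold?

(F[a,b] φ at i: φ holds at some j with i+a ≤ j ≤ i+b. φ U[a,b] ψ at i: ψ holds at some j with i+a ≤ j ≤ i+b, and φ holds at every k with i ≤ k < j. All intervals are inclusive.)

Need some j in [4,6] with F[0,1] (p2 ∨ p3), and p3 at every k in [4,j-1].
  j=4: F[0,1] (p2 ∨ p3) holds; no prefix to check → satisfied.

True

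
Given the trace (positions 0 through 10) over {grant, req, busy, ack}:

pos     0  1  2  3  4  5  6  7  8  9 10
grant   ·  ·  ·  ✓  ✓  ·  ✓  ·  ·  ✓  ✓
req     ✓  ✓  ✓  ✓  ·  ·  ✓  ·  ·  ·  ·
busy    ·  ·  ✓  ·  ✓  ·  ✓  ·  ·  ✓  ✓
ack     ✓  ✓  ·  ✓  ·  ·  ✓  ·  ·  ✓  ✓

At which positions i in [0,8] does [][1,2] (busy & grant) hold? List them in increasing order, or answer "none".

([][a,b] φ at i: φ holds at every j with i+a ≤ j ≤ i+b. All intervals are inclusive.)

8

Evaluate at each i in [0,8]:
  i=0: ✗ (fails at j=1)
  i=1: ✗ (fails at j=2)
  i=2: ✗ (fails at j=3)
  i=3: ✗ (fails at j=5)
  i=4: ✗ (fails at j=5)
  i=5: ✗ (fails at j=7)
  i=6: ✗ (fails at j=7)
  i=7: ✗ (fails at j=8)
  i=8: ✓ (all of [9,10])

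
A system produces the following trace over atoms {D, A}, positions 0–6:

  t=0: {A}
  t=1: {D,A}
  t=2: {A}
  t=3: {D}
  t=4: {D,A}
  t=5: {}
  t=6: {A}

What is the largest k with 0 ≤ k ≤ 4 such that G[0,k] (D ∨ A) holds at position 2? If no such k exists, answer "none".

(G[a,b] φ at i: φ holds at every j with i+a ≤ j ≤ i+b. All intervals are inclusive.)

2

(D ∨ A) must hold from j=2 onward; find where it first fails.
  j=2: holds
  j=3: holds
  j=4: holds
  j=5: fails
Holds on [2,4], so largest k = 2.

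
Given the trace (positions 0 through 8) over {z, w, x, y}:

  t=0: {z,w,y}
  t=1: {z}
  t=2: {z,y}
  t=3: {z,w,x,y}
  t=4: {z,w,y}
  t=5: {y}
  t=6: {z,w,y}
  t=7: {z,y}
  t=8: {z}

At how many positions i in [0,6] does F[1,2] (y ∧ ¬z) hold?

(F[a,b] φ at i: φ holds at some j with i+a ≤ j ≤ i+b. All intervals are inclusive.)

Evaluate at each i in [0,6]:
  i=0: ✗ (none in [1,2])
  i=1: ✗ (none in [2,3])
  i=2: ✗ (none in [3,4])
  i=3: ✓ (witness j=5)
  i=4: ✓ (witness j=5)
  i=5: ✗ (none in [6,7])
  i=6: ✗ (none in [7,8])
Positions where it holds: {3, 4} → 2.

2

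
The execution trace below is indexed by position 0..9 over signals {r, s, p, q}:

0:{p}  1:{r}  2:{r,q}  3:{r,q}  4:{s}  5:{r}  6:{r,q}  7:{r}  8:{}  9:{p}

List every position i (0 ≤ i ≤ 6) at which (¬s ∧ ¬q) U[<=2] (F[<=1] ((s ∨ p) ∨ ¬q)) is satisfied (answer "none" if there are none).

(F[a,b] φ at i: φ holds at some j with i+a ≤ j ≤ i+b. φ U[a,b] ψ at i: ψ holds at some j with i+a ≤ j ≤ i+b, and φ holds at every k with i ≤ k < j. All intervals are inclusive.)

0, 1, 3, 4, 5, 6

Evaluate at each i in [0,6]:
  i=0: ✓ (rhs at j=0)
  i=1: ✓ (rhs at j=1)
  i=2: ✗ (lhs fails at k=2 before rhs at j=3)
  i=3: ✓ (rhs at j=3)
  i=4: ✓ (rhs at j=4)
  i=5: ✓ (rhs at j=5)
  i=6: ✓ (rhs at j=6)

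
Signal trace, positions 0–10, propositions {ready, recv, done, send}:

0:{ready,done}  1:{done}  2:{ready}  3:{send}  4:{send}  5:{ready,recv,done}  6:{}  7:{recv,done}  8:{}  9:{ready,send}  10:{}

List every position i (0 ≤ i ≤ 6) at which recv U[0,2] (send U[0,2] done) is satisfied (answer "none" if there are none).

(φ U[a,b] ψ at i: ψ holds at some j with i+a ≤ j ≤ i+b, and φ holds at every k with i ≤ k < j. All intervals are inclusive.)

Evaluate at each i in [0,6]:
  i=0: ✓ (rhs at j=0)
  i=1: ✓ (rhs at j=1)
  i=2: ✗ (lhs fails at k=2 before rhs at j=3)
  i=3: ✓ (rhs at j=3)
  i=4: ✓ (rhs at j=4)
  i=5: ✓ (rhs at j=5)
  i=6: ✗ (lhs fails at k=6 before rhs at j=7)

0, 1, 3, 4, 5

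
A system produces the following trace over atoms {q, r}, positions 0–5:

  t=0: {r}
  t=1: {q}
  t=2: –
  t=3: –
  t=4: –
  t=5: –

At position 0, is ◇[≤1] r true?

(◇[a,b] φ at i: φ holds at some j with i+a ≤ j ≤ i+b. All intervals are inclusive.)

Check r at each j in [0,1]:
  j=0: true
  j=1: false
Found at j=0 → formula holds.

Holds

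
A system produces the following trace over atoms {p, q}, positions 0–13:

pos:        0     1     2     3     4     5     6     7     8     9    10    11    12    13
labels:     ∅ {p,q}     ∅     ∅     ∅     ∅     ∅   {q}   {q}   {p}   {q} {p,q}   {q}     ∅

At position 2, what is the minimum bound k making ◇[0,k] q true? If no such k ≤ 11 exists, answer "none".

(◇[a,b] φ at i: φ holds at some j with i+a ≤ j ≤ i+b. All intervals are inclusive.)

Scan j = 2,3,… for q:
  j=2: fails
  j=3: fails
  j=4: fails
  j=5: fails
  j=6: fails
  j=7: holds
First hit at j=7, so smallest k = 7-2 = 5.

5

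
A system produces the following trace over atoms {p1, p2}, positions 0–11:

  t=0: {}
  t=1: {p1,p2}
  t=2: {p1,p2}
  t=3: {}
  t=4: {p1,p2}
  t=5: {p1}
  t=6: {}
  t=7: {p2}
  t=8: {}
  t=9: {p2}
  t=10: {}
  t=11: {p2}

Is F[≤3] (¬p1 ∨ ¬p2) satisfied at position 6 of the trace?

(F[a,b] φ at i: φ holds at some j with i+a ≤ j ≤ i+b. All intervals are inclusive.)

True

Check (¬p1 ∨ ¬p2) at each j in [6,9]:
  j=6: true
  j=7: true
  j=8: true
  j=9: true
Found at j=6 → formula holds.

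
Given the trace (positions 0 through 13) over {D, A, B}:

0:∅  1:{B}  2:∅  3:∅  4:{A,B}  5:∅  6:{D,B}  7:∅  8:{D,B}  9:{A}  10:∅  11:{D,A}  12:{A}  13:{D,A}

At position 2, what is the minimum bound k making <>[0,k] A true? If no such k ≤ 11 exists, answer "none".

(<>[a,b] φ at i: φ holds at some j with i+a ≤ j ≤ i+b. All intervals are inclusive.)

2

Scan j = 2,3,… for A:
  j=2: fails
  j=3: fails
  j=4: holds
First hit at j=4, so smallest k = 4-2 = 2.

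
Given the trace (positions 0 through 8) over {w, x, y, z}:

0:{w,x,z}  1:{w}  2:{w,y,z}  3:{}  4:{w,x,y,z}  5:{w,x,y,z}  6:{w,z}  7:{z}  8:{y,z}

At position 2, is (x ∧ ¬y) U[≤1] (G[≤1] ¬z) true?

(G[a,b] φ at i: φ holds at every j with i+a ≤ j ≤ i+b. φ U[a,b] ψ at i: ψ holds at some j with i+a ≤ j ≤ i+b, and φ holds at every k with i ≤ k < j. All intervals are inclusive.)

Does not hold

Need some j in [2,3] with G[≤1] ¬z, and (x ∧ ¬y) at every k in [2,j-1].
  j=2: G[≤1] ¬z — fails at 2.
  j=3: G[≤1] ¬z — fails at 4.
No j in the window works → until fails.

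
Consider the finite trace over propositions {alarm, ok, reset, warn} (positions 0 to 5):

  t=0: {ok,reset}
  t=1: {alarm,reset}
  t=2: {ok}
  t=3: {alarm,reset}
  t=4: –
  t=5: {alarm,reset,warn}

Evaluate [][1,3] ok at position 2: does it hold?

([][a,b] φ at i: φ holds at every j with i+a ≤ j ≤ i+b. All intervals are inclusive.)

Check ok at every j in [3,5]:
  j=3: false
  j=4: false
  j=5: false
Fails at j=3 → formula fails.

Does not hold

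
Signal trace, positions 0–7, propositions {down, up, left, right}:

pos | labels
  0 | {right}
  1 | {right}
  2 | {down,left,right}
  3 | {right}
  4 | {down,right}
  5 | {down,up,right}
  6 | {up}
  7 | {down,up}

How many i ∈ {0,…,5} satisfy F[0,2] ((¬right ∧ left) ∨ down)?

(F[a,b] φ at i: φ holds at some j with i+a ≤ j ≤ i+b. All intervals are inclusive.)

6

Evaluate at each i in [0,5]:
  i=0: ✓ (witness j=2)
  i=1: ✓ (witness j=2)
  i=2: ✓ (witness j=2)
  i=3: ✓ (witness j=4)
  i=4: ✓ (witness j=4)
  i=5: ✓ (witness j=5)
Positions where it holds: {0, 1, 2, 3, 4, 5} → 6.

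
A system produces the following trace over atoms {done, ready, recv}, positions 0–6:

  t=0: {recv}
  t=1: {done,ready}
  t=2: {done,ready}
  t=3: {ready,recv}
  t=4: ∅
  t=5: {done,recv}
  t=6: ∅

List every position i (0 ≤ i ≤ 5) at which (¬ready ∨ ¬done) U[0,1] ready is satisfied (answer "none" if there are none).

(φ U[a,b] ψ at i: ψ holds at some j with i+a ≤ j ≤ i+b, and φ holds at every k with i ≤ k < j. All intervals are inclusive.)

0, 1, 2, 3

Evaluate at each i in [0,5]:
  i=0: ✓ (rhs at j=1; lhs holds on [0,0])
  i=1: ✓ (rhs at j=1)
  i=2: ✓ (rhs at j=2)
  i=3: ✓ (rhs at j=3)
  i=4: ✗ (no rhs in [4,5])
  i=5: ✗ (no rhs in [5,6])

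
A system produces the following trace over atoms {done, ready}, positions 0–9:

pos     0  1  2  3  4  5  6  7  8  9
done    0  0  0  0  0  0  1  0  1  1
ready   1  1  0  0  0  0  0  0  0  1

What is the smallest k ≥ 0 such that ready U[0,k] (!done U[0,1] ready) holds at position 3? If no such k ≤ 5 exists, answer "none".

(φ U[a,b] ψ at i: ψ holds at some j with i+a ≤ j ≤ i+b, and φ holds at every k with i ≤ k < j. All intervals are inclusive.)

Need earliest j ≥ 3 with (!done U[0,1] ready), and ready at every k in [3,j-1].
  j=3: rhs fails.
  j=4: rhs fails.
  j=5: rhs fails.
  j=6: rhs fails.
  j=7: rhs fails.
  j=8: rhs fails.
No witness within the range → none.

none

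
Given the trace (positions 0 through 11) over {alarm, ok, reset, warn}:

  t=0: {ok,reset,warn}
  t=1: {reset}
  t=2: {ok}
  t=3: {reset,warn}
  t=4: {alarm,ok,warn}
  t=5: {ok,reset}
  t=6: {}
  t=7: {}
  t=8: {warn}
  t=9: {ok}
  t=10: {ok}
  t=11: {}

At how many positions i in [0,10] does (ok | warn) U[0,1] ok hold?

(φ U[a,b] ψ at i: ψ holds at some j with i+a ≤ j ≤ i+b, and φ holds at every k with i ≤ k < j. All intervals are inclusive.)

8

Evaluate at each i in [0,10]:
  i=0: ✓ (rhs at j=0)
  i=1: ✗ (lhs fails at k=1 before rhs at j=2)
  i=2: ✓ (rhs at j=2)
  i=3: ✓ (rhs at j=4; lhs holds on [3,3])
  i=4: ✓ (rhs at j=4)
  i=5: ✓ (rhs at j=5)
  i=6: ✗ (no rhs in [6,7])
  i=7: ✗ (no rhs in [7,8])
  i=8: ✓ (rhs at j=9; lhs holds on [8,8])
  i=9: ✓ (rhs at j=9)
  i=10: ✓ (rhs at j=10)
Positions where it holds: {0, 2, 3, 4, 5, 8, 9, 10} → 8.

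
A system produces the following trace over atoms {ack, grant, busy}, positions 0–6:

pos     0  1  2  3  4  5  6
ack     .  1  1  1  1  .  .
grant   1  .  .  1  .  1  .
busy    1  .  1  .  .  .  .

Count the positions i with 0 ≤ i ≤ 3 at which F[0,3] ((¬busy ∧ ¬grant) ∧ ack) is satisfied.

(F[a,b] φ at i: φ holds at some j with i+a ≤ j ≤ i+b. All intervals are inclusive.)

Evaluate at each i in [0,3]:
  i=0: ✓ (witness j=1)
  i=1: ✓ (witness j=1)
  i=2: ✓ (witness j=4)
  i=3: ✓ (witness j=4)
Positions where it holds: {0, 1, 2, 3} → 4.

4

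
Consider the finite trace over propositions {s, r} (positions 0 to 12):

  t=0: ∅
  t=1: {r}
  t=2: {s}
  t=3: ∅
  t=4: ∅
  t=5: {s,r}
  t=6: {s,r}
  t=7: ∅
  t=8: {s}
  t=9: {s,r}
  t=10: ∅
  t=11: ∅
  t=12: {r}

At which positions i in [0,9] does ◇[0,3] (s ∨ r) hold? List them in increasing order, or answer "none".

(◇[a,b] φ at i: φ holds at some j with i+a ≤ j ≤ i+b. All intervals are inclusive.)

0, 1, 2, 3, 4, 5, 6, 7, 8, 9

Evaluate at each i in [0,9]:
  i=0: ✓ (witness j=1)
  i=1: ✓ (witness j=1)
  i=2: ✓ (witness j=2)
  i=3: ✓ (witness j=5)
  i=4: ✓ (witness j=5)
  i=5: ✓ (witness j=5)
  i=6: ✓ (witness j=6)
  i=7: ✓ (witness j=8)
  i=8: ✓ (witness j=8)
  i=9: ✓ (witness j=9)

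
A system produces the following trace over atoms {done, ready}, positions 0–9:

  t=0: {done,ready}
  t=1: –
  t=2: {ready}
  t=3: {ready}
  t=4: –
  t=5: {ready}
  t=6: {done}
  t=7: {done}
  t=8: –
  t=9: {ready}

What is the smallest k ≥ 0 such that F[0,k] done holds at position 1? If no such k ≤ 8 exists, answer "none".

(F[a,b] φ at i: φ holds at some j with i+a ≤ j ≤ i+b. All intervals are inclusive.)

5

Scan j = 1,2,… for done:
  j=1: fails
  j=2: fails
  j=3: fails
  j=4: fails
  j=5: fails
  j=6: holds
First hit at j=6, so smallest k = 6-1 = 5.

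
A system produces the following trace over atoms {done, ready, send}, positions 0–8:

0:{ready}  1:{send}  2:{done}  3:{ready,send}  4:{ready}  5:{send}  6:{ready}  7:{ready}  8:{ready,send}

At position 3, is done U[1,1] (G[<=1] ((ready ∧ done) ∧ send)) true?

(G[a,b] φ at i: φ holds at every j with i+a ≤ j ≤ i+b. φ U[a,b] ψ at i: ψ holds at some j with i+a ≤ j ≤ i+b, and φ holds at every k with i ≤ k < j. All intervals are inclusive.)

Need some j in [4,4] with G[<=1] ((ready ∧ done) ∧ send), and done at every k in [3,j-1].
  j=4: G[<=1] ((ready ∧ done) ∧ send) — fails at 4.
No j in the window works → until fails.

Does not hold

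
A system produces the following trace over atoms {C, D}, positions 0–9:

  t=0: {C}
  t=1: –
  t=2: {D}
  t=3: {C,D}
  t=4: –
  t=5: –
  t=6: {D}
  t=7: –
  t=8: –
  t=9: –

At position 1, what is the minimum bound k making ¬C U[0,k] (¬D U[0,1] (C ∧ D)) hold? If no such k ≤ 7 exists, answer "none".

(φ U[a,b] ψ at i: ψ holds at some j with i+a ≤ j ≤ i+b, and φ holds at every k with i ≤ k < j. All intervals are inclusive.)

Need earliest j ≥ 1 with (¬D U[0,1] (C ∧ D)), and ¬C at every k in [1,j-1].
  j=1: rhs fails.
  j=2: rhs fails.
  j=3: rhs holds; lhs holds on [1,2]. k = 2.

2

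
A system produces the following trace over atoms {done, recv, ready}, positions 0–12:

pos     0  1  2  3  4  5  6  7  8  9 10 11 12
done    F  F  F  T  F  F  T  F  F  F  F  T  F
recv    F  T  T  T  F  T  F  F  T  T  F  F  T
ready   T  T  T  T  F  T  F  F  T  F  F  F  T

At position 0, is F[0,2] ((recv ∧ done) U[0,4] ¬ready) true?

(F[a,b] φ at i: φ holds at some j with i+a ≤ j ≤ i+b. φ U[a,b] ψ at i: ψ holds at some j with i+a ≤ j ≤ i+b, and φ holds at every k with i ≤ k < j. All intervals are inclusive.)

Check ((recv ∧ done) U[0,4] ¬ready) at each j in [0,2]:
  j=0: fails
  j=1: fails
  j=2: fails
No position in the window satisfies it → formula fails.

Does not hold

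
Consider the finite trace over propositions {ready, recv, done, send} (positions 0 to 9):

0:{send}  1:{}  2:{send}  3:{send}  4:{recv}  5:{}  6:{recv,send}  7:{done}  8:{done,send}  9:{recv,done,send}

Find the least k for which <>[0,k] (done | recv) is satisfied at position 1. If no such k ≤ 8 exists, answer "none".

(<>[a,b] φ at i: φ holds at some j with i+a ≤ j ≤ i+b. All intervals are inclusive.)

Scan j = 1,2,… for (done | recv):
  j=1: fails
  j=2: fails
  j=3: fails
  j=4: holds
First hit at j=4, so smallest k = 4-1 = 3.

3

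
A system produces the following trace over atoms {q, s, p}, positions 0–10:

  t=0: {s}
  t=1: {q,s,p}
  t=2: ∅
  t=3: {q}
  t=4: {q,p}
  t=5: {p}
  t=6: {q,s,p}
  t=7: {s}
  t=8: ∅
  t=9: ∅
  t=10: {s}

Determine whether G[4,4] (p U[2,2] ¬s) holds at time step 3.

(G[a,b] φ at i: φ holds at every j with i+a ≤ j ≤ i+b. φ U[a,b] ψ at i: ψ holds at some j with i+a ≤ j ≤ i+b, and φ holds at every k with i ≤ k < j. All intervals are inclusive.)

Check (p U[2,2] ¬s) at every j in [7,7]:
  j=7: fails
Fails at j=7 → formula fails.

False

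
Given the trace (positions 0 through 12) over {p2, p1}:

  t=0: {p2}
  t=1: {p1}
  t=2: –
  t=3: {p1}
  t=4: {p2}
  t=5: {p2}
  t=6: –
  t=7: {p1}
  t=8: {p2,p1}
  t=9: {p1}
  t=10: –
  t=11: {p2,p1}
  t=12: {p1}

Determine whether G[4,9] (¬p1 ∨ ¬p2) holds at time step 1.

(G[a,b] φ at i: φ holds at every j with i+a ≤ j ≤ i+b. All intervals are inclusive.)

False

Check (¬p1 ∨ ¬p2) at every j in [5,10]:
  j=5: true
  j=6: true
  j=7: true
  j=8: false
  j=9: true
  j=10: true
Fails at j=8 → formula fails.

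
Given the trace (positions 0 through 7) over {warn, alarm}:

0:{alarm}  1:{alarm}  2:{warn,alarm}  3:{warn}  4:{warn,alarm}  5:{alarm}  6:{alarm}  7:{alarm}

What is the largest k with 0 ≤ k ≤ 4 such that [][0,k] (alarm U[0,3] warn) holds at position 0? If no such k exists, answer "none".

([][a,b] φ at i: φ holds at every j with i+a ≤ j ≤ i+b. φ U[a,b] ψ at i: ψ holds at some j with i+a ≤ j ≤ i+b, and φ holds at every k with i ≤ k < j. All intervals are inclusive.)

(alarm U[0,3] warn) must hold from j=0 onward; find where it first fails.
  j=0: holds
  j=1: holds
  j=2: holds
  j=3: holds
  j=4: holds
Holds through j=4; largest k = 4.

4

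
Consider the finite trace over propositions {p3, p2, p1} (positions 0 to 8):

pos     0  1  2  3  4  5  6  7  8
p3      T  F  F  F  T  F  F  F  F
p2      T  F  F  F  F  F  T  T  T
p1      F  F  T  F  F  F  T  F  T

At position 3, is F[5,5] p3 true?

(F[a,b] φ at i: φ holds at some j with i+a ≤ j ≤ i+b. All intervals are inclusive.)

Check p3 at each j in [8,8]:
  j=8: false
No position in the window satisfies it → formula fails.

Does not hold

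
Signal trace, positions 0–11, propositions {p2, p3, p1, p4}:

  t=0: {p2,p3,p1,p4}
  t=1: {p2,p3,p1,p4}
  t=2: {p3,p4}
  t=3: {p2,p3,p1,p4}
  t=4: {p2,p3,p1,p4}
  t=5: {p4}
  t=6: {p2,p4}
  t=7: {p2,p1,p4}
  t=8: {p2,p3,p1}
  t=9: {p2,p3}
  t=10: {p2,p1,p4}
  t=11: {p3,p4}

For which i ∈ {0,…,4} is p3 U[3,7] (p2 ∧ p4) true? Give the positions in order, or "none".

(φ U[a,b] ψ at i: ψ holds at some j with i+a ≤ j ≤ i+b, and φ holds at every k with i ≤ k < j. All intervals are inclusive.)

0, 1

Evaluate at each i in [0,4]:
  i=0: ✓ (rhs at j=3; lhs holds on [0,2])
  i=1: ✓ (rhs at j=4; lhs holds on [1,3])
  i=2: ✗ (lhs fails at k=5 before rhs at j=6)
  i=3: ✗ (lhs fails at k=5 before rhs at j=6)
  i=4: ✗ (lhs fails at k=5 before rhs at j=7)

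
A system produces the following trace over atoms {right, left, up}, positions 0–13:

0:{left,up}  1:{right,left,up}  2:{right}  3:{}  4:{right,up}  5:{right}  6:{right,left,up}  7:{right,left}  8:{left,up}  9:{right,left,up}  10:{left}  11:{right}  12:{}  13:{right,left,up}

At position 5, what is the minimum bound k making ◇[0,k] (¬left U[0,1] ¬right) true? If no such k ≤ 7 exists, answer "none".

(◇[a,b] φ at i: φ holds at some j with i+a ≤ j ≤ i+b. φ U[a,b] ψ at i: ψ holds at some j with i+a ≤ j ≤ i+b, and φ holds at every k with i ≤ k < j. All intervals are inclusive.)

3

Scan j = 5,6,… for (¬left U[0,1] ¬right):
  j=5: fails
  j=6: fails
  j=7: fails
  j=8: holds
First hit at j=8, so smallest k = 8-5 = 3.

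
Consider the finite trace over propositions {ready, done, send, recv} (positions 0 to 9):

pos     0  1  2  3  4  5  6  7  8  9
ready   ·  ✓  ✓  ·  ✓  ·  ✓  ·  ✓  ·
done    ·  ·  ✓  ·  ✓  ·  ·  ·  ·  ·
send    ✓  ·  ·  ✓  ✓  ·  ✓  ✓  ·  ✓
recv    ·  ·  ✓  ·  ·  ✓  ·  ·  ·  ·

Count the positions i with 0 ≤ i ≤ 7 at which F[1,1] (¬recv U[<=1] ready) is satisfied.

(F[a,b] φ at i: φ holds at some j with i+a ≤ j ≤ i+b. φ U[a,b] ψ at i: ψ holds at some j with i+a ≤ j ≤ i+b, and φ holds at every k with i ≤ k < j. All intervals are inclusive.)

Evaluate at each i in [0,7]:
  i=0: ✓ (witness j=1)
  i=1: ✓ (witness j=2)
  i=2: ✓ (witness j=3)
  i=3: ✓ (witness j=4)
  i=4: ✗ (none in [5,5])
  i=5: ✓ (witness j=6)
  i=6: ✓ (witness j=7)
  i=7: ✓ (witness j=8)
Positions where it holds: {0, 1, 2, 3, 5, 6, 7} → 7.

7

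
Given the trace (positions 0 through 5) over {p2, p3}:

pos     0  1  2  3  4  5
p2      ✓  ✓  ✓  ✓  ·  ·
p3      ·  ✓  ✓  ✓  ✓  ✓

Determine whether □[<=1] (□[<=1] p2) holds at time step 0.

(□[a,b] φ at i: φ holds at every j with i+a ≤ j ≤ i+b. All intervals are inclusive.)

Yes

Check □[<=1] p2 at every j in [0,1]:
  j=0: holds on [0,1]
  j=1: holds on [1,2]
All positions satisfy it → formula holds.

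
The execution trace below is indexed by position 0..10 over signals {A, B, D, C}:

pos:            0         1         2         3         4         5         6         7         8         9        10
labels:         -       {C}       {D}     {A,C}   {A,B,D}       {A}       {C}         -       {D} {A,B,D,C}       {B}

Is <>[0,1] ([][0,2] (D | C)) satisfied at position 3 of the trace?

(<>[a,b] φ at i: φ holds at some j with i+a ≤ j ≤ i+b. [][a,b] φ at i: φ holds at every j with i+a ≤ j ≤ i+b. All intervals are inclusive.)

Does not hold

Check [][0,2] (D | C) at each j in [3,4]:
  j=3: fails at 5
  j=4: fails at 5
No position in the window satisfies it → formula fails.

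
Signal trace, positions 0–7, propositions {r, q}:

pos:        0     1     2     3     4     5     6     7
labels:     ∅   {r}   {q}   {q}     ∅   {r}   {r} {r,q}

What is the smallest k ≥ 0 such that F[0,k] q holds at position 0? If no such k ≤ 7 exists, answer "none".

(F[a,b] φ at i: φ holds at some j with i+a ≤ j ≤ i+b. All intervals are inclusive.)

2

Scan j = 0,1,… for q:
  j=0: fails
  j=1: fails
  j=2: holds
First hit at j=2, so smallest k = 2-0 = 2.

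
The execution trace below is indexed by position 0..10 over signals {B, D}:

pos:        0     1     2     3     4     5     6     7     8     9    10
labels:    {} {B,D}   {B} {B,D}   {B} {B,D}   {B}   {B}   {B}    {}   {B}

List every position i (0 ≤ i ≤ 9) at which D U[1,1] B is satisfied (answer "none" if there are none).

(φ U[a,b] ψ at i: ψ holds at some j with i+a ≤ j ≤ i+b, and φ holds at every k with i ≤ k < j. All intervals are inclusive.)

1, 3, 5

Evaluate at each i in [0,9]:
  i=0: ✗ (lhs fails at k=0 before rhs at j=1)
  i=1: ✓ (rhs at j=2; lhs holds on [1,1])
  i=2: ✗ (lhs fails at k=2 before rhs at j=3)
  i=3: ✓ (rhs at j=4; lhs holds on [3,3])
  i=4: ✗ (lhs fails at k=4 before rhs at j=5)
  i=5: ✓ (rhs at j=6; lhs holds on [5,5])
  i=6: ✗ (lhs fails at k=6 before rhs at j=7)
  i=7: ✗ (lhs fails at k=7 before rhs at j=8)
  i=8: ✗ (no rhs in [9,9])
  i=9: ✗ (lhs fails at k=9 before rhs at j=10)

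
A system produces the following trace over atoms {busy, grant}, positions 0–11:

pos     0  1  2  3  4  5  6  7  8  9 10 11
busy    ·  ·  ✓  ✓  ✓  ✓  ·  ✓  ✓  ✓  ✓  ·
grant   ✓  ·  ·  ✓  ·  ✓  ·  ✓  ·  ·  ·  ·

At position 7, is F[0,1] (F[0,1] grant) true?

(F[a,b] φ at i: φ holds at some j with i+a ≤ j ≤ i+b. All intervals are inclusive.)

Check F[0,1] grant at each j in [7,8]:
  j=7: holds (witness at 7)
  j=8: fails (none in [8,9])
Found at j=7 → formula holds.

Holds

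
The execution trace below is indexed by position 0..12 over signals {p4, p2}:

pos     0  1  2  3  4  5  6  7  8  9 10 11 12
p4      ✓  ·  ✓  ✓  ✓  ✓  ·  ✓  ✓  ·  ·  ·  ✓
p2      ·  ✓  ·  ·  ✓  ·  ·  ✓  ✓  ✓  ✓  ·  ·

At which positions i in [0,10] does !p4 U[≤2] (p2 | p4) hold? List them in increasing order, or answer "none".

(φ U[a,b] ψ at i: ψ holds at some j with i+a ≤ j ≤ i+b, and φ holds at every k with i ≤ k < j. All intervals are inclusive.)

0, 1, 2, 3, 4, 5, 6, 7, 8, 9, 10

Evaluate at each i in [0,10]:
  i=0: ✓ (rhs at j=0)
  i=1: ✓ (rhs at j=1)
  i=2: ✓ (rhs at j=2)
  i=3: ✓ (rhs at j=3)
  i=4: ✓ (rhs at j=4)
  i=5: ✓ (rhs at j=5)
  i=6: ✓ (rhs at j=7; lhs holds on [6,6])
  i=7: ✓ (rhs at j=7)
  i=8: ✓ (rhs at j=8)
  i=9: ✓ (rhs at j=9)
  i=10: ✓ (rhs at j=10)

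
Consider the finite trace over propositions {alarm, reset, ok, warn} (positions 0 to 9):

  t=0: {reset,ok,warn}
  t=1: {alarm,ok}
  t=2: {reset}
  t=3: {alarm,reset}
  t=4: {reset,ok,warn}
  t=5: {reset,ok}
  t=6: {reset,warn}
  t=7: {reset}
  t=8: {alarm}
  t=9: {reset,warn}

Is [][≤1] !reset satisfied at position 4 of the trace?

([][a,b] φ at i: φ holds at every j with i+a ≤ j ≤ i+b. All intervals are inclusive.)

Check !reset at every j in [4,5]:
  j=4: false
  j=5: false
Fails at j=4 → formula fails.

False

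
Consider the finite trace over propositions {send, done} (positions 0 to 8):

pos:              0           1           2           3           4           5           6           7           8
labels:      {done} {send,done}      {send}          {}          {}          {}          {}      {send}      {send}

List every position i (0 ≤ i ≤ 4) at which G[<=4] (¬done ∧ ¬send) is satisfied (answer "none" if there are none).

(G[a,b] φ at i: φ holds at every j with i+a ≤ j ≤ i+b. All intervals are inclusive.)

none

Evaluate at each i in [0,4]:
  i=0: ✗ (fails at j=0)
  i=1: ✗ (fails at j=1)
  i=2: ✗ (fails at j=2)
  i=3: ✗ (fails at j=7)
  i=4: ✗ (fails at j=7)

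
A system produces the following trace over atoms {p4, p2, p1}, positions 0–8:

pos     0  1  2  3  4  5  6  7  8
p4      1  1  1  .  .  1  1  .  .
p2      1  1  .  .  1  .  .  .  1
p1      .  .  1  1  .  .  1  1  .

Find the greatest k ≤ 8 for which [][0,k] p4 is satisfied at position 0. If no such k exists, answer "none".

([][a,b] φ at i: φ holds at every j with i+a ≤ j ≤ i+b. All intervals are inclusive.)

p4 must hold from j=0 onward; find where it first fails.
  j=0: holds
  j=1: holds
  j=2: holds
  j=3: fails
Holds on [0,2], so largest k = 2.

2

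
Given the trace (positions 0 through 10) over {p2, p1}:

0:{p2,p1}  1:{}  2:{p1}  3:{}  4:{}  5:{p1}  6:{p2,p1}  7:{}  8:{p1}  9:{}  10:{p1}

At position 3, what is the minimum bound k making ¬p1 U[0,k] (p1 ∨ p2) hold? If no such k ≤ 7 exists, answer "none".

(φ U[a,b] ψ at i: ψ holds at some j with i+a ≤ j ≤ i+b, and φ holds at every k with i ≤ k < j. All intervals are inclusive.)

2

Need earliest j ≥ 3 with (p1 ∨ p2), and ¬p1 at every k in [3,j-1].
  j=3: rhs fails.
  j=4: rhs fails.
  j=5: rhs holds; lhs holds on [3,4]. k = 2.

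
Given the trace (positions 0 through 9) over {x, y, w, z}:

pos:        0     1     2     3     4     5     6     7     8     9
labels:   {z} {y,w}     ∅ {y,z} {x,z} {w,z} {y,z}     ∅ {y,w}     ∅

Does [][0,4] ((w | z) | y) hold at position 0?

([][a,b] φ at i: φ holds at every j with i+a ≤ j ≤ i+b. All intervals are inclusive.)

Does not hold

Check ((w | z) | y) at every j in [0,4]:
  j=0: true
  j=1: true
  j=2: false
  j=3: true
  j=4: true
Fails at j=2 → formula fails.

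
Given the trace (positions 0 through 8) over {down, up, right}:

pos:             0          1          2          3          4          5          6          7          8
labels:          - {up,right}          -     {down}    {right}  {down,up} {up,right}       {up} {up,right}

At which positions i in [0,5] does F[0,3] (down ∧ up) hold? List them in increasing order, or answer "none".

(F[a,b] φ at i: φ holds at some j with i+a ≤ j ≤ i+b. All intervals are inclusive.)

Evaluate at each i in [0,5]:
  i=0: ✗ (none in [0,3])
  i=1: ✗ (none in [1,4])
  i=2: ✓ (witness j=5)
  i=3: ✓ (witness j=5)
  i=4: ✓ (witness j=5)
  i=5: ✓ (witness j=5)

2, 3, 4, 5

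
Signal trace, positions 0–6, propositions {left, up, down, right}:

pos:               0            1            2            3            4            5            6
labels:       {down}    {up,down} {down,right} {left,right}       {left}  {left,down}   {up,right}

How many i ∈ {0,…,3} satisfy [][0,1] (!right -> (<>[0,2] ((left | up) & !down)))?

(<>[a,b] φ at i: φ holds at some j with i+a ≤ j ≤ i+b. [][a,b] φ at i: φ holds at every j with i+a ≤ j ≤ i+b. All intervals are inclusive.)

3

Evaluate at each i in [0,3]:
  i=0: ✗ (fails at j=0)
  i=1: ✓ (all of [1,2])
  i=2: ✓ (all of [2,3])
  i=3: ✓ (all of [3,4])
Positions where it holds: {1, 2, 3} → 3.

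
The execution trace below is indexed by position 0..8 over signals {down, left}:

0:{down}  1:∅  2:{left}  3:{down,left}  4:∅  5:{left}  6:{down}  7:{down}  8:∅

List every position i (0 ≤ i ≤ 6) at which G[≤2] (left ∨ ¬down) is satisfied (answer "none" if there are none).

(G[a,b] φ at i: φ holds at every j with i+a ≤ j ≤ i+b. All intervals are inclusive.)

1, 2, 3

Evaluate at each i in [0,6]:
  i=0: ✗ (fails at j=0)
  i=1: ✓ (all of [1,3])
  i=2: ✓ (all of [2,4])
  i=3: ✓ (all of [3,5])
  i=4: ✗ (fails at j=6)
  i=5: ✗ (fails at j=6)
  i=6: ✗ (fails at j=6)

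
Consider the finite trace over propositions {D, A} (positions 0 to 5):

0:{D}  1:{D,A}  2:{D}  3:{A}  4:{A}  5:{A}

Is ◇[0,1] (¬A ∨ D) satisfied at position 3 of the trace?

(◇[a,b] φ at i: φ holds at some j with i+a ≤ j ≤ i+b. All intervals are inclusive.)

Check (¬A ∨ D) at each j in [3,4]:
  j=3: false
  j=4: false
No position in the window satisfies it → formula fails.

Does not hold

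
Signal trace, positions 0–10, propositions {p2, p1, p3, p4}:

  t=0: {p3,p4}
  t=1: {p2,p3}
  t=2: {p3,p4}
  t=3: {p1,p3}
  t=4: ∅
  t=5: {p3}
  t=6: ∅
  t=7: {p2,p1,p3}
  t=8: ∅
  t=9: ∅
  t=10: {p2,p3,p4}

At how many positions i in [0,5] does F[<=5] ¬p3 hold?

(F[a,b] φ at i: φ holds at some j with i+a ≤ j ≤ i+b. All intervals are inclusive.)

6

Evaluate at each i in [0,5]:
  i=0: ✓ (witness j=4)
  i=1: ✓ (witness j=4)
  i=2: ✓ (witness j=4)
  i=3: ✓ (witness j=4)
  i=4: ✓ (witness j=4)
  i=5: ✓ (witness j=6)
Positions where it holds: {0, 1, 2, 3, 4, 5} → 6.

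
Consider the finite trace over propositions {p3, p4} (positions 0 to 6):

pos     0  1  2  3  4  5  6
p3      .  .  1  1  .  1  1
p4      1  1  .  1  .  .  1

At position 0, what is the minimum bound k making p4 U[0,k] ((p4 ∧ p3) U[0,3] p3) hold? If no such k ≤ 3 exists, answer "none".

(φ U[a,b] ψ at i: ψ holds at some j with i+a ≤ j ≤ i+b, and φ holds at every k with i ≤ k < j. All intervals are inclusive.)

2

Need earliest j ≥ 0 with ((p4 ∧ p3) U[0,3] p3), and p4 at every k in [0,j-1].
  j=0: rhs fails.
  j=1: rhs fails.
  j=2: rhs holds; lhs holds on [0,1]. k = 2.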